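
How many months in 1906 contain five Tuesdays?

4

A month has five Tuesdays exactly when Tuesday falls within its first (length − 28) days.
Jan: 31 days, starts Mon → 5 of Mon, Tue, Wed ✓
Feb: 28 days, starts Thu → 5 of (none)
Mar: 31 days, starts Thu → 5 of Thu, Fri, Sat
Apr: 30 days, starts Sun → 5 of Sun, Mon
May: 31 days, starts Tue → 5 of Tue, Wed, Thu ✓
Jun: 30 days, starts Fri → 5 of Fri, Sat
Jul: 31 days, starts Sun → 5 of Sun, Mon, Tue ✓
Aug: 31 days, starts Wed → 5 of Wed, Thu, Fri
Sep: 30 days, starts Sat → 5 of Sat, Sun
Oct: 31 days, starts Mon → 5 of Mon, Tue, Wed ✓
Nov: 30 days, starts Thu → 5 of Thu, Fri
Dec: 31 days, starts Sat → 5 of Sat, Sun, Mon
Months with five Tuesdays: Jan, May, Jul, Oct.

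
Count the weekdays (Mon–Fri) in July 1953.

23 weekdays

1953-07-01 is a Wednesday.
The range spans 31 days (inclusive of both endpoints).
31 = 7 × 4 + 3, so there are 4 full weeks plus 3 extra days.
Each full week contributes 5 weekdays (Mon–Fri): 4 × 5 = 20.
The 3 extra days are Wednesday, Thursday, Friday — 3 of them qualify.
Total: 20 + 3 = 23.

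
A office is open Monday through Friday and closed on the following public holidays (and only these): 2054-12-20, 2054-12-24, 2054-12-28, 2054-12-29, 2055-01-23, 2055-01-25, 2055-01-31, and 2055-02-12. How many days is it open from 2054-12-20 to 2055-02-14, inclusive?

35

2054-12-20 is a Sunday.
That's 57 days from start to end, counting both.
57 = 7 × 8 + 1, so there are 8 full weeks plus 1 extra day.
Each full week contributes 5 weekdays (Mon–Fri): 8 × 5 = 40.
The 1 extra day is Sunday — none qualify.
Total: 40 + 0 = 40.
Holidays: 2054-12-20 (Sun); 2054-12-24 (Thu); 2054-12-28 (Mon); 2054-12-29 (Tue); 2055-01-23 (Sat); 2055-01-25 (Mon); 2055-01-31 (Sun); 2055-02-12 (Fri).
5 of the 8 holidays fall on weekdays; the rest are weekends and were already excluded.
Business days: 40 − 5 = 35.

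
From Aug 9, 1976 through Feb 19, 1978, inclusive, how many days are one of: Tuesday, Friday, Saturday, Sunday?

Aug 9, 1976 is a Monday.
The range spans 560 days (inclusive of both endpoints).
560 = 7 × 80, so the span is exactly 80 full weeks.
Each full week contributes 4 days from the set (Tue, Fri, Sat, Sun): 80 × 4 = 320.
Total: 320.

320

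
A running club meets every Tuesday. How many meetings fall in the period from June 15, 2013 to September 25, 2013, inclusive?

June 15, 2013 is a Saturday.
The range spans 103 days (inclusive of both endpoints).
103 = 7 × 14 + 5, so there are 14 full weeks plus 5 extra days.
Each full week contributes one Tuesday: 14 so far.
The 5 extra days are Saturday, Sunday, Monday, Tuesday, Wednesday — 1 of them qualifies.
Total: 14 + 1 = 15.

15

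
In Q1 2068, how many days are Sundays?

13

January 1, 2068 is a Sunday.
That's 91 days from start to end, counting both.
91 = 7 × 13, so the span is exactly 13 full weeks.
Each full week contributes one Sunday: 13 so far.
Total: 13.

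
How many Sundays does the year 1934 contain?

52

1934-01-01 is a Monday.
The range spans 365 days (inclusive of both endpoints).
365 = 7 × 52 + 1, so there are 52 full weeks plus 1 extra day.
Each full week contributes one Sunday: 52 so far.
The 1 extra day is Monday — none qualify.
Total: 52 + 0 = 52.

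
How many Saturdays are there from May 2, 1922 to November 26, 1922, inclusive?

30 Saturdays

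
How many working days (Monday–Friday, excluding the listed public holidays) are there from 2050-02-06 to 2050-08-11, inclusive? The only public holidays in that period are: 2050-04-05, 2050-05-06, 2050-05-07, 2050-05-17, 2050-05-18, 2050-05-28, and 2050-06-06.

129

2050-02-06 is a Sunday.
That's 187 days from start to end, counting both.
187 = 7 × 26 + 5, so there are 26 full weeks plus 5 extra days.
Each full week contributes 5 weekdays (Mon–Fri): 26 × 5 = 130.
The 5 extra days are Sun, Mon, Tue, Wed, Thu — 4 of them qualify.
Total: 130 + 4 = 134.
Holidays: 2050-04-05 (Tue); 2050-05-06 (Fri); 2050-05-07 (Sat); 2050-05-17 (Tue); 2050-05-18 (Wed); 2050-05-28 (Sat); 2050-06-06 (Mon).
5 of the 7 holidays fall on weekdays; the rest are weekends and were already excluded.
Business days: 134 − 5 = 129.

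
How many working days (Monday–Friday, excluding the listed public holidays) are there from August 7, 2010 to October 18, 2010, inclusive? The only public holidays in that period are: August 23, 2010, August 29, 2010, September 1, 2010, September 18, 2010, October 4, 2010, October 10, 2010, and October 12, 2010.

August 7, 2010 is a Saturday.
That's 73 days from start to end, counting both.
73 = 7 × 10 + 3, so there are 10 full weeks plus 3 extra days.
Each full week contributes 5 weekdays (Mon–Fri): 10 × 5 = 50.
The 3 extra days are Saturday, Sunday, Monday — 1 of them qualifies.
Total: 50 + 1 = 51.
Holidays: August 23, 2010 (Mon); August 29, 2010 (Sun); September 1, 2010 (Wed); September 18, 2010 (Sat); October 4, 2010 (Mon); October 10, 2010 (Sun); October 12, 2010 (Tue).
4 of the 7 holidays fall on weekdays; the rest are weekends and were already excluded.
Business days: 51 − 4 = 47.

47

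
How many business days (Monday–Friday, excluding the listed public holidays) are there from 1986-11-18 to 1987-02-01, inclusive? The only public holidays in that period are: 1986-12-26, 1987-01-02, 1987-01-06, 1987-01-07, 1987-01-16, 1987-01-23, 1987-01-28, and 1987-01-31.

47

1986-11-18 is a Tuesday.
From 1986-11-18 to 1987-02-01 is 76 days inclusive.
76 = 7 × 10 + 6, so there are 10 full weeks plus 6 extra days.
Each full week contributes 5 weekdays (Mon–Fri): 10 × 5 = 50.
The 6 extra days are Tuesday, Wednesday, Thursday, Friday, Saturday, Sunday — 4 of them qualify.
Total: 50 + 4 = 54.
Holidays: 1986-12-26 (Fri); 1987-01-02 (Fri); 1987-01-06 (Tue); 1987-01-07 (Wed); 1987-01-16 (Fri); 1987-01-23 (Fri); 1987-01-28 (Wed); 1987-01-31 (Sat).
7 of the 8 holidays fall on weekdays; the rest are weekends and were already excluded.
Business days: 54 − 7 = 47.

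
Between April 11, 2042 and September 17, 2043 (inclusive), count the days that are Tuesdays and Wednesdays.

150

April 11, 2042 is a Friday.
From April 11, 2042 to September 17, 2043 is 525 days inclusive.
525 = 7 × 75, so the span is exactly 75 full weeks.
Each full week contributes 2 days from the set (Tue, Wed): 75 × 2 = 150.
Total: 150.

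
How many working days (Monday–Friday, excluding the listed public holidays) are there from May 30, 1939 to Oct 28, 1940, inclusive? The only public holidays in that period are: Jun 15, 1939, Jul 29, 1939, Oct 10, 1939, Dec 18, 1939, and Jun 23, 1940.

May 30, 1939 is a Tuesday.
That's 518 days from start to end, counting both.
518 = 7 × 74, so the span is exactly 74 full weeks.
Each full week contributes 5 weekdays (Mon–Fri): 74 × 5 = 370.
Total: 370.
Holidays: Jun 15, 1939 (Thu); Jul 29, 1939 (Sat); Oct 10, 1939 (Tue); Dec 18, 1939 (Mon); Jun 23, 1940 (Sun).
3 of the 5 holidays fall on weekdays; the rest are weekends and were already excluded.
Business days: 370 − 3 = 367.

367 working days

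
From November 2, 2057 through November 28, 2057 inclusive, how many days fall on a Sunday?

4 Sundays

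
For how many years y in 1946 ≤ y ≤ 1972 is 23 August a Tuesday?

Day of week of August 23 in each year:
1946: Fri, 1947: Sat, 1948: Mon, 1949: Tue ✓, 1950: Wed, 1951: Thu, 1952: Sat, 1953: Sun, 1954: Mon, 1955: Tue ✓, 1956: Thu, 1957: Fri, 1958: Sat, 1959: Sun, 1960: Tue ✓, 1961: Wed, 1962: Thu, 1963: Fri, 1964: Sun, 1965: Mon, 1966: Tue ✓, 1967: Wed, 1968: Fri, 1969: Sat, 1970: Sun, 1971: Mon, 1972: Wed
Tuesdays: 1949, 1955, 1960, 1966.

4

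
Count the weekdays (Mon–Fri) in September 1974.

21 weekdays

1974-09-01 is a Sunday.
That's 30 days from start to end, counting both.
30 = 7 × 4 + 2, so there are 4 full weeks plus 2 extra days.
Each full week contributes 5 weekdays (Mon–Fri): 4 × 5 = 20.
The 2 extra days are Sunday, Monday — 1 of them qualifies.
Total: 20 + 1 = 21.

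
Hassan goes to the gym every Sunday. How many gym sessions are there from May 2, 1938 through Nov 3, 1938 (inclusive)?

May 2, 1938 is a Monday.
That's 186 days from start to end, counting both.
186 = 7 × 26 + 4, so there are 26 full weeks plus 4 extra days.
Each full week contributes one Sunday: 26 so far.
The 4 extra days are Mon, Tue, Wed, Thu — none qualify.
Total: 26 + 0 = 26.

26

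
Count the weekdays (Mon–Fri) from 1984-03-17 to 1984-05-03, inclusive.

34

1984-03-17 is a Saturday.
The range spans 48 days (inclusive of both endpoints).
48 = 7 × 6 + 6, so there are 6 full weeks plus 6 extra days.
Each full week contributes 5 weekdays (Mon–Fri): 6 × 5 = 30.
The 6 extra days are Sat, Sun, Mon, Tue, Wed, Thu — 4 of them qualify.
Total: 30 + 4 = 34.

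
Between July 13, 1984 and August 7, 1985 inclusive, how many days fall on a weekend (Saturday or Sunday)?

July 13, 1984 is a Friday.
The range spans 391 days (inclusive of both endpoints).
391 = 7 × 55 + 6, so there are 55 full weeks plus 6 extra days.
Each full week contributes 2 weekend days (Sat, Sun): 55 × 2 = 110.
The 6 extra days are Fri, Sat, Sun, Mon, Tue, Wed — 2 of them qualify.
Total: 110 + 2 = 112.

112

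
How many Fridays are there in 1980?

52

Jan 1, 1980 is a Tuesday.
From Jan 1, 1980 to Dec 31, 1980 is 366 days inclusive.
366 = 7 × 52 + 2, so there are 52 full weeks plus 2 extra days.
Each full week contributes one Friday: 52 so far.
The 2 extra days are Tuesday, Wednesday — none qualify.
Total: 52 + 0 = 52.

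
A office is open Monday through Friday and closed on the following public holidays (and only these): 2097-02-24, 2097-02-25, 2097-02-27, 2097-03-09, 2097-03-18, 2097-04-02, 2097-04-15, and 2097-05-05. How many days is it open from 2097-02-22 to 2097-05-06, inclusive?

2097-02-22 is a Friday.
The range spans 74 days (inclusive of both endpoints).
74 = 7 × 10 + 4, so there are 10 full weeks plus 4 extra days.
Each full week contributes 5 weekdays (Mon–Fri): 10 × 5 = 50.
The 4 extra days are Fri, Sat, Sun, Mon — 2 of them qualify.
Total: 50 + 2 = 52.
Holidays: 2097-02-24 (Sun); 2097-02-25 (Mon); 2097-02-27 (Wed); 2097-03-09 (Sat); 2097-03-18 (Mon); 2097-04-02 (Tue); 2097-04-15 (Mon); 2097-05-05 (Sun).
5 of the 8 holidays fall on weekdays; the rest are weekends and were already excluded.
Business days: 52 − 5 = 47.

47 business days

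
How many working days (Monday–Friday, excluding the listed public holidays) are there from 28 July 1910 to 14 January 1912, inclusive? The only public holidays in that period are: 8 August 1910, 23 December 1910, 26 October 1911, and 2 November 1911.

28 July 1910 is a Thursday.
That's 536 days from start to end, counting both.
536 = 7 × 76 + 4, so there are 76 full weeks plus 4 extra days.
Each full week contributes 5 weekdays (Mon–Fri): 76 × 5 = 380.
The 4 extra days are Thu, Fri, Sat, Sun — 2 of them qualify.
Total: 380 + 2 = 382.
Holidays: 8 August 1910 (Mon); 23 December 1910 (Fri); 26 October 1911 (Thu); 2 November 1911 (Thu).
All 4 holidays fall on weekdays, so subtract 4.
Business days: 382 − 4 = 378.

378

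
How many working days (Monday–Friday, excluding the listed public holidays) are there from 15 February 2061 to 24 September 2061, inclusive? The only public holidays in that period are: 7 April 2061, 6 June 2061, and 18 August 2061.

15 February 2061 is a Tuesday.
That's 222 days from start to end, counting both.
222 = 7 × 31 + 5, so there are 31 full weeks plus 5 extra days.
Each full week contributes 5 weekdays (Mon–Fri): 31 × 5 = 155.
The 5 extra days are Tuesday, Wednesday, Thursday, Friday, Saturday — 4 of them qualify.
Total: 155 + 4 = 159.
Holidays: 7 April 2061 (Thu); 6 June 2061 (Mon); 18 August 2061 (Thu).
All 3 holidays fall on weekdays, so subtract 3.
Business days: 159 − 3 = 156.

156 working days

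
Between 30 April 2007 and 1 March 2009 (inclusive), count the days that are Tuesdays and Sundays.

192

30 April 2007 is a Monday.
The range spans 672 days (inclusive of both endpoints).
672 = 7 × 96, so the span is exactly 96 full weeks.
Each full week contributes 2 days from the set (Tue, Sun): 96 × 2 = 192.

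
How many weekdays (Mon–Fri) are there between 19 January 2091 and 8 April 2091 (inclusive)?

56

19 January 2091 is a Friday.
From 19 January 2091 to 8 April 2091 is 80 days inclusive.
80 = 7 × 11 + 3, so there are 11 full weeks plus 3 extra days.
Each full week contributes 5 weekdays (Mon–Fri): 11 × 5 = 55.
The 3 extra days are Fri, Sat, Sun — 1 of them qualifies.
Total: 55 + 1 = 56.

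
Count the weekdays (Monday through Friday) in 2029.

261

January 1, 2029 is a Monday.
The range spans 365 days (inclusive of both endpoints).
365 = 7 × 52 + 1, so there are 52 full weeks plus 1 extra day.
Each full week contributes 5 weekdays (Mon–Fri): 52 × 5 = 260.
The 1 extra day is Mon — 1 of them qualifies.
Total: 260 + 1 = 261.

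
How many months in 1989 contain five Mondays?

A month has five Mondays exactly when Monday falls within its first (length − 28) days.
Jan: 31 days, starts Sun → 5 of Sun, Mon, Tue ✓
Feb: 28 days, starts Wed → 5 of (none)
Mar: 31 days, starts Wed → 5 of Wed, Thu, Fri
Apr: 30 days, starts Sat → 5 of Sat, Sun
May: 31 days, starts Mon → 5 of Mon, Tue, Wed ✓
Jun: 30 days, starts Thu → 5 of Thu, Fri
Jul: 31 days, starts Sat → 5 of Sat, Sun, Mon ✓
Aug: 31 days, starts Tue → 5 of Tue, Wed, Thu
Sep: 30 days, starts Fri → 5 of Fri, Sat
Oct: 31 days, starts Sun → 5 of Sun, Mon, Tue ✓
Nov: 30 days, starts Wed → 5 of Wed, Thu
Dec: 31 days, starts Fri → 5 of Fri, Sat, Sun
Months with five Mondays: Jan, May, Jul, Oct.

4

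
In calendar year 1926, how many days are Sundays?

52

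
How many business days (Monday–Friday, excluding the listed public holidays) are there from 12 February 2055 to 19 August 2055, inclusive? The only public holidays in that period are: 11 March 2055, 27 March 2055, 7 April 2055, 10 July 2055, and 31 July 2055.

133

12 February 2055 is a Friday.
The range spans 189 days (inclusive of both endpoints).
189 = 7 × 27, so the span is exactly 27 full weeks.
Each full week contributes 5 weekdays (Mon–Fri): 27 × 5 = 135.
Holidays: 11 March 2055 (Thu); 27 March 2055 (Sat); 7 April 2055 (Wed); 10 July 2055 (Sat); 31 July 2055 (Sat).
2 of the 5 holidays fall on weekdays; the rest are weekends and were already excluded.
Business days: 135 − 2 = 133.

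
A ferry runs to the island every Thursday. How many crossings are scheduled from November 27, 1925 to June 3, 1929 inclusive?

183 Thursdays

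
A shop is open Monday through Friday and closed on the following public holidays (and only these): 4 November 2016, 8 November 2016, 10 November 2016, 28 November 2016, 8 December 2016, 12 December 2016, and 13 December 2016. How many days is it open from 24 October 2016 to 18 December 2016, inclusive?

33

24 October 2016 is a Monday.
The range spans 56 days (inclusive of both endpoints).
56 = 7 × 8, so the span is exactly 8 full weeks.
Each full week contributes 5 weekdays (Mon–Fri): 8 × 5 = 40.
Total: 40.
Holidays: 4 November 2016 (Fri); 8 November 2016 (Tue); 10 November 2016 (Thu); 28 November 2016 (Mon); 8 December 2016 (Thu); 12 December 2016 (Mon); 13 December 2016 (Tue).
All 7 holidays fall on weekdays, so subtract 7.
Business days: 40 − 7 = 33.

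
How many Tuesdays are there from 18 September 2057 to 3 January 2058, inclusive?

16

18 September 2057 is a Tuesday.
That's 108 days from start to end, counting both.
108 = 7 × 15 + 3, so there are 15 full weeks plus 3 extra days.
Each full week contributes one Tuesday: 15 so far.
The 3 extra days are Tuesday, Wednesday, Thursday — 1 of them qualifies.
Total: 15 + 1 = 16.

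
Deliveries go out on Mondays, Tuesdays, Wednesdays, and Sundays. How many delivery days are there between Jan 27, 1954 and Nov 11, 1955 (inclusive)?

Jan 27, 1954 is a Wednesday.
From Jan 27, 1954 to Nov 11, 1955 is 654 days inclusive.
654 = 7 × 93 + 3, so there are 93 full weeks plus 3 extra days.
Each full week contributes 4 days from the set (Mon, Tue, Wed, Sun): 93 × 4 = 372.
The 3 extra days are Wed, Thu, Fri — 1 of them qualifies.
Total: 372 + 1 = 373.

373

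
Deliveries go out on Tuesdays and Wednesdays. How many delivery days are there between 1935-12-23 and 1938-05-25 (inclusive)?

254

1935-12-23 is a Monday.
From 1935-12-23 to 1938-05-25 is 885 days inclusive.
885 = 7 × 126 + 3, so there are 126 full weeks plus 3 extra days.
Each full week contributes 2 days from the set (Tue, Wed): 126 × 2 = 252.
The 3 extra days are Monday, Tuesday, Wednesday — 2 of them qualify.
Total: 252 + 2 = 254.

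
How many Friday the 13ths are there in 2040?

3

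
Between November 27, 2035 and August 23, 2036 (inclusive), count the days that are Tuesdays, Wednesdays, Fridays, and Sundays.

November 27, 2035 is a Tuesday.
From November 27, 2035 to August 23, 2036 is 271 days inclusive.
271 = 7 × 38 + 5, so there are 38 full weeks plus 5 extra days.
Each full week contributes 4 days from the set (Tue, Wed, Fri, Sun): 38 × 4 = 152.
The 5 extra days are Tuesday, Wednesday, Thursday, Friday, Saturday — 3 of them qualify.
Total: 152 + 3 = 155.

155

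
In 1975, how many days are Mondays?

1975-01-01 is a Wednesday.
The range spans 365 days (inclusive of both endpoints).
365 = 7 × 52 + 1, so there are 52 full weeks plus 1 extra day.
Each full week contributes one Monday: 52 so far.
The 1 extra day is Wednesday — none qualify.
Total: 52 + 0 = 52.

52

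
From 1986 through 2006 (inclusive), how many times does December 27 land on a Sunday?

Day of week of December 27 in each year:
1986: Sat, 1987: Sun ✓, 1988: Tue, 1989: Wed, 1990: Thu, 1991: Fri, 1992: Sun ✓, 1993: Mon, 1994: Tue, 1995: Wed, 1996: Fri, 1997: Sat, 1998: Sun ✓, 1999: Mon, 2000: Wed, 2001: Thu, 2002: Fri, 2003: Sat, 2004: Mon, 2005: Tue, 2006: Wed
Sundays: 1987, 1992, 1998.

3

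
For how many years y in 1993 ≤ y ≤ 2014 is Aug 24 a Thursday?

3

Day of week of August 24 in each year:
1993: Tue, 1994: Wed, 1995: Thu ✓, 1996: Sat, 1997: Sun, 1998: Mon, 1999: Tue, 2000: Thu ✓, 2001: Fri, 2002: Sat, 2003: Sun, 2004: Tue, 2005: Wed, 2006: Thu ✓, 2007: Fri, 2008: Sun, 2009: Mon, 2010: Tue, 2011: Wed, 2012: Fri, 2013: Sat, 2014: Sun
Thursdays: 1995, 2000, 2006.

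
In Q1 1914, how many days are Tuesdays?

January 1, 1914 is a Thursday.
That's 90 days from start to end, counting both.
90 = 7 × 12 + 6, so there are 12 full weeks plus 6 extra days.
Each full week contributes one Tuesday: 12 so far.
The 6 extra days are Thursday, Friday, Saturday, Sunday, Monday, Tuesday — 1 of them qualifies.
Total: 12 + 1 = 13.

13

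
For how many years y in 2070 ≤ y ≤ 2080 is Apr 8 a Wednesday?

2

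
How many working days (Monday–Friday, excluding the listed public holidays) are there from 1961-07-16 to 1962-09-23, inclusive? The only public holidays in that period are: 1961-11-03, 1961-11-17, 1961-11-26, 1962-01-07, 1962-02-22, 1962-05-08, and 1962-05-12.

1961-07-16 is a Sunday.
That's 435 days from start to end, counting both.
435 = 7 × 62 + 1, so there are 62 full weeks plus 1 extra day.
Each full week contributes 5 weekdays (Mon–Fri): 62 × 5 = 310.
The 1 extra day is Sunday — none qualify.
Total: 310 + 0 = 310.
Holidays: 1961-11-03 (Fri); 1961-11-17 (Fri); 1961-11-26 (Sun); 1962-01-07 (Sun); 1962-02-22 (Thu); 1962-05-08 (Tue); 1962-05-12 (Sat).
4 of the 7 holidays fall on weekdays; the rest are weekends and were already excluded.
Business days: 310 − 4 = 306.

306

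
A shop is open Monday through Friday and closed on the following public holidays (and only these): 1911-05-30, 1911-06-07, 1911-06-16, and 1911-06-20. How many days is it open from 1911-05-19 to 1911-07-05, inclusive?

1911-05-19 is a Friday.
That's 48 days from start to end, counting both.
48 = 7 × 6 + 6, so there are 6 full weeks plus 6 extra days.
Each full week contributes 5 weekdays (Mon–Fri): 6 × 5 = 30.
The 6 extra days are Fri, Sat, Sun, Mon, Tue, Wed — 4 of them qualify.
Total: 30 + 4 = 34.
Holidays: 1911-05-30 (Tue); 1911-06-07 (Wed); 1911-06-16 (Fri); 1911-06-20 (Tue).
All 4 holidays fall on weekdays, so subtract 4.
Business days: 34 − 4 = 30.

30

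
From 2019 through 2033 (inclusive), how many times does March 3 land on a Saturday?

1

Day of week of March 3 in each year:
2019: Sun, 2020: Tue, 2021: Wed, 2022: Thu, 2023: Fri, 2024: Sun, 2025: Mon, 2026: Tue, 2027: Wed, 2028: Fri, 2029: Sat ✓, 2030: Sun, 2031: Mon, 2032: Wed, 2033: Thu
Saturdays: 2029.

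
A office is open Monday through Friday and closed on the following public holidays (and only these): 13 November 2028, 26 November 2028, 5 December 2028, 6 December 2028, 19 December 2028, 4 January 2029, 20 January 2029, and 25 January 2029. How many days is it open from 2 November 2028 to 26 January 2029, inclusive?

56

2 November 2028 is a Thursday.
That's 86 days from start to end, counting both.
86 = 7 × 12 + 2, so there are 12 full weeks plus 2 extra days.
Each full week contributes 5 weekdays (Mon–Fri): 12 × 5 = 60.
The 2 extra days are Thursday, Friday — 2 of them qualify.
Total: 60 + 2 = 62.
Holidays: 13 November 2028 (Mon); 26 November 2028 (Sun); 5 December 2028 (Tue); 6 December 2028 (Wed); 19 December 2028 (Tue); 4 January 2029 (Thu); 20 January 2029 (Sat); 25 January 2029 (Thu).
6 of the 8 holidays fall on weekdays; the rest are weekends and were already excluded.
Business days: 62 − 6 = 56.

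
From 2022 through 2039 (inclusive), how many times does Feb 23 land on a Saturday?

2

Day of week of February 23 in each year:
2022: Wed, 2023: Thu, 2024: Fri, 2025: Sun, 2026: Mon, 2027: Tue, 2028: Wed, 2029: Fri, 2030: Sat ✓, 2031: Sun, 2032: Mon, 2033: Wed, 2034: Thu, 2035: Fri, 2036: Sat ✓, 2037: Mon, 2038: Tue, 2039: Wed
Saturdays: 2030, 2036.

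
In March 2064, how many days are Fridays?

4

2064-03-01 is a Saturday.
The range spans 31 days (inclusive of both endpoints).
31 = 7 × 4 + 3, so there are 4 full weeks plus 3 extra days.
Each full week contributes one Friday: 4 so far.
The 3 extra days are Sat, Sun, Mon — none qualify.
Total: 4 + 0 = 4.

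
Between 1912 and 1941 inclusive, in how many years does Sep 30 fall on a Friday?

Day of week of September 30 in each year:
1912: Mon, 1913: Tue, 1914: Wed, 1915: Thu, 1916: Sat, 1917: Sun, 1918: Mon, 1919: Tue, 1920: Thu, 1921: Fri ✓, 1922: Sat, 1923: Sun, 1924: Tue, 1925: Wed, 1926: Thu, 1927: Fri ✓, 1928: Sun, 1929: Mon, 1930: Tue, 1931: Wed, 1932: Fri ✓, 1933: Sat, 1934: Sun, 1935: Mon, 1936: Wed, 1937: Thu, 1938: Fri ✓, 1939: Sat, 1940: Mon, 1941: Tue
Fridays: 1921, 1927, 1932, 1938.

4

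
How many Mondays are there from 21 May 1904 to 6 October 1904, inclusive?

20 Mondays

21 May 1904 is a Saturday.
That's 139 days from start to end, counting both.
139 = 7 × 19 + 6, so there are 19 full weeks plus 6 extra days.
Each full week contributes one Monday: 19 so far.
The 6 extra days are Saturday, Sunday, Monday, Tuesday, Wednesday, Thursday — 1 of them qualifies.
Total: 19 + 1 = 20.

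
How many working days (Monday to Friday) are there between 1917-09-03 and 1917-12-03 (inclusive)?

1917-09-03 is a Monday.
The range spans 92 days (inclusive of both endpoints).
92 = 7 × 13 + 1, so there are 13 full weeks plus 1 extra day.
Each full week contributes 5 weekdays (Mon–Fri): 13 × 5 = 65.
The 1 extra day is Monday — 1 of them qualifies.
Total: 65 + 1 = 66.

66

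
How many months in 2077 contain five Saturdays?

A month has five Saturdays exactly when Saturday falls within its first (length − 28) days.
Jan: 31 days, starts Fri → 5 of Fri, Sat, Sun ✓
Feb: 28 days, starts Mon → 5 of (none)
Mar: 31 days, starts Mon → 5 of Mon, Tue, Wed
Apr: 30 days, starts Thu → 5 of Thu, Fri
May: 31 days, starts Sat → 5 of Sat, Sun, Mon ✓
Jun: 30 days, starts Tue → 5 of Tue, Wed
Jul: 31 days, starts Thu → 5 of Thu, Fri, Sat ✓
Aug: 31 days, starts Sun → 5 of Sun, Mon, Tue
Sep: 30 days, starts Wed → 5 of Wed, Thu
Oct: 31 days, starts Fri → 5 of Fri, Sat, Sun ✓
Nov: 30 days, starts Mon → 5 of Mon, Tue
Dec: 31 days, starts Wed → 5 of Wed, Thu, Fri
Months with five Saturdays: Jan, May, Jul, Oct.

4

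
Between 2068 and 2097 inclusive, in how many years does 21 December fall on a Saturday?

Day of week of December 21 in each year:
2068: Fri, 2069: Sat ✓, 2070: Sun, 2071: Mon, 2072: Wed, 2073: Thu, 2074: Fri, 2075: Sat ✓, 2076: Mon, 2077: Tue, 2078: Wed, 2079: Thu, 2080: Sat ✓, 2081: Sun, 2082: Mon, 2083: Tue, 2084: Thu, 2085: Fri, 2086: Sat ✓, 2087: Sun, 2088: Tue, 2089: Wed, 2090: Thu, 2091: Fri, 2092: Sun, 2093: Mon, 2094: Tue, 2095: Wed, 2096: Fri, 2097: Sat ✓
Saturdays: 2069, 2075, 2080, 2086, 2097.

5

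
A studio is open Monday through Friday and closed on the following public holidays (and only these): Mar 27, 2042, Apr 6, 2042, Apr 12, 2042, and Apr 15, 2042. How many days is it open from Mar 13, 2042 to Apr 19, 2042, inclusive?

Mar 13, 2042 is a Thursday.
That's 38 days from start to end, counting both.
38 = 7 × 5 + 3, so there are 5 full weeks plus 3 extra days.
Each full week contributes 5 weekdays (Mon–Fri): 5 × 5 = 25.
The 3 extra days are Thu, Fri, Sat — 2 of them qualify.
Total: 25 + 2 = 27.
Holidays: Mar 27, 2042 (Thu); Apr 6, 2042 (Sun); Apr 12, 2042 (Sat); Apr 15, 2042 (Tue).
2 of the 4 holidays fall on weekdays; the rest are weekends and were already excluded.
Business days: 27 − 2 = 25.

25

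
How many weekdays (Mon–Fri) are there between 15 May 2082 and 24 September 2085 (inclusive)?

877 weekdays

15 May 2082 is a Friday.
That's 1229 days from start to end, counting both.
1229 = 7 × 175 + 4, so there are 175 full weeks plus 4 extra days.
Each full week contributes 5 weekdays (Mon–Fri): 175 × 5 = 875.
The 4 extra days are Fri, Sat, Sun, Mon — 2 of them qualify.
Total: 875 + 2 = 877.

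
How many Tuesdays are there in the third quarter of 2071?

13

2071-07-01 is a Wednesday.
From 2071-07-01 to 2071-09-30 is 92 days inclusive.
92 = 7 × 13 + 1, so there are 13 full weeks plus 1 extra day.
Each full week contributes one Tuesday: 13 so far.
The 1 extra day is Wed — none qualify.
Total: 13 + 0 = 13.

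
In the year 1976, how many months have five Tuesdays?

A month has five Tuesdays exactly when Tuesday falls within its first (length − 28) days.
Jan: 31 days, starts Thu → 5 of Thu, Fri, Sat
Feb: 29 days, starts Sun → 5 of Sun
Mar: 31 days, starts Mon → 5 of Mon, Tue, Wed ✓
Apr: 30 days, starts Thu → 5 of Thu, Fri
May: 31 days, starts Sat → 5 of Sat, Sun, Mon
Jun: 30 days, starts Tue → 5 of Tue, Wed ✓
Jul: 31 days, starts Thu → 5 of Thu, Fri, Sat
Aug: 31 days, starts Sun → 5 of Sun, Mon, Tue ✓
Sep: 30 days, starts Wed → 5 of Wed, Thu
Oct: 31 days, starts Fri → 5 of Fri, Sat, Sun
Nov: 30 days, starts Mon → 5 of Mon, Tue ✓
Dec: 31 days, starts Wed → 5 of Wed, Thu, Fri
Months with five Tuesdays: Mar, Jun, Aug, Nov.

4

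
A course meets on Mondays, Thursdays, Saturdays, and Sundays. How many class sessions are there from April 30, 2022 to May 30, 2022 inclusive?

April 30, 2022 is a Saturday.
That's 31 days from start to end, counting both.
31 = 7 × 4 + 3, so there are 4 full weeks plus 3 extra days.
Each full week contributes 4 days from the set (Mon, Thu, Sat, Sun): 4 × 4 = 16.
The 3 extra days are Saturday, Sunday, Monday — 3 of them qualify.
Total: 16 + 3 = 19.

19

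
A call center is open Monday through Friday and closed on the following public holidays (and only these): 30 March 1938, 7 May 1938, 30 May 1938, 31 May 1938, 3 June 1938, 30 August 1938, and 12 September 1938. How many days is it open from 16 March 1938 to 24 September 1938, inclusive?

132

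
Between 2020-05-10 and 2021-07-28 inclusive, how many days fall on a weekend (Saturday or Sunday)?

2020-05-10 is a Sunday.
That's 445 days from start to end, counting both.
445 = 7 × 63 + 4, so there are 63 full weeks plus 4 extra days.
Each full week contributes 2 weekend days (Sat, Sun): 63 × 2 = 126.
The 4 extra days are Sun, Mon, Tue, Wed — 1 of them qualifies.
Total: 126 + 1 = 127.

127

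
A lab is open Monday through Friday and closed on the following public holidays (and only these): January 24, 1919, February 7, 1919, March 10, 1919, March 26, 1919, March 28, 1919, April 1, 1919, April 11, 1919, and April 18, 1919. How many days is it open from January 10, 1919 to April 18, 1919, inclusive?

63 working days

January 10, 1919 is a Friday.
That's 99 days from start to end, counting both.
99 = 7 × 14 + 1, so there are 14 full weeks plus 1 extra day.
Each full week contributes 5 weekdays (Mon–Fri): 14 × 5 = 70.
The 1 extra day is Friday — 1 of them qualifies.
Total: 70 + 1 = 71.
Holidays: January 24, 1919 (Fri); February 7, 1919 (Fri); March 10, 1919 (Mon); March 26, 1919 (Wed); March 28, 1919 (Fri); April 1, 1919 (Tue); April 11, 1919 (Fri); April 18, 1919 (Fri).
All 8 holidays fall on weekdays, so subtract 8.
Business days: 71 − 8 = 63.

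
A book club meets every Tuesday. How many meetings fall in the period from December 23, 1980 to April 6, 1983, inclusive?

120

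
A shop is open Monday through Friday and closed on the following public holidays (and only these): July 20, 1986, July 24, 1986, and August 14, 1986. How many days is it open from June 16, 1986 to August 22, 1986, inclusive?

June 16, 1986 is a Monday.
The range spans 68 days (inclusive of both endpoints).
68 = 7 × 9 + 5, so there are 9 full weeks plus 5 extra days.
Each full week contributes 5 weekdays (Mon–Fri): 9 × 5 = 45.
The 5 extra days are Mon, Tue, Wed, Thu, Fri — 5 of them qualify.
Total: 45 + 5 = 50.
Holidays: July 20, 1986 (Sun); July 24, 1986 (Thu); August 14, 1986 (Thu).
2 of the 3 holidays fall on weekdays; the rest are weekends and were already excluded.
Business days: 50 − 2 = 48.

48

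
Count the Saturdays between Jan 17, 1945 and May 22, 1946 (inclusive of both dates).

70

Jan 17, 1945 is a Wednesday.
From Jan 17, 1945 to May 22, 1946 is 491 days inclusive.
491 = 7 × 70 + 1, so there are 70 full weeks plus 1 extra day.
Each full week contributes one Saturday: 70 so far.
The 1 extra day is Wed — none qualify.
Total: 70 + 0 = 70.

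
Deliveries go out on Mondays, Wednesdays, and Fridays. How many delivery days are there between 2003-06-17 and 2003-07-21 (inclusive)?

2003-06-17 is a Tuesday.
That's 35 days from start to end, counting both.
35 = 7 × 5, so the span is exactly 5 full weeks.
Each full week contributes 3 days from the set (Mon, Wed, Fri): 5 × 3 = 15.

15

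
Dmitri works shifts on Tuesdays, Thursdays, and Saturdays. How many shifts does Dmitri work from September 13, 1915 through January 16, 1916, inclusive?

54

September 13, 1915 is a Monday.
That's 126 days from start to end, counting both.
126 = 7 × 18, so the span is exactly 18 full weeks.
Each full week contributes 3 days from the set (Tue, Thu, Sat): 18 × 3 = 54.
Total: 54.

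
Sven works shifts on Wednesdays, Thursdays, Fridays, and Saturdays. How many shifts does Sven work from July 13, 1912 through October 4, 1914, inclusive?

July 13, 1912 is a Saturday.
That's 814 days from start to end, counting both.
814 = 7 × 116 + 2, so there are 116 full weeks plus 2 extra days.
Each full week contributes 4 days from the set (Wed, Thu, Fri, Sat): 116 × 4 = 464.
The 2 extra days are Sat, Sun — 1 of them qualifies.
Total: 464 + 1 = 465.

465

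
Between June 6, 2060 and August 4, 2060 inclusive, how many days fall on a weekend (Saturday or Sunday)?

17

June 6, 2060 is a Sunday.
That's 60 days from start to end, counting both.
60 = 7 × 8 + 4, so there are 8 full weeks plus 4 extra days.
Each full week contributes 2 weekend days (Sat, Sun): 8 × 2 = 16.
The 4 extra days are Sun, Mon, Tue, Wed — 1 of them qualifies.
Total: 16 + 1 = 17.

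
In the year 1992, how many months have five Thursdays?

5

A month has five Thursdays exactly when Thursday falls within its first (length − 28) days.
Jan: 31 days, starts Wed → 5 of Wed, Thu, Fri ✓
Feb: 29 days, starts Sat → 5 of Sat
Mar: 31 days, starts Sun → 5 of Sun, Mon, Tue
Apr: 30 days, starts Wed → 5 of Wed, Thu ✓
May: 31 days, starts Fri → 5 of Fri, Sat, Sun
Jun: 30 days, starts Mon → 5 of Mon, Tue
Jul: 31 days, starts Wed → 5 of Wed, Thu, Fri ✓
Aug: 31 days, starts Sat → 5 of Sat, Sun, Mon
Sep: 30 days, starts Tue → 5 of Tue, Wed
Oct: 31 days, starts Thu → 5 of Thu, Fri, Sat ✓
Nov: 30 days, starts Sun → 5 of Sun, Mon
Dec: 31 days, starts Tue → 5 of Tue, Wed, Thu ✓
Months with five Thursdays: Jan, Apr, Jul, Oct, Dec.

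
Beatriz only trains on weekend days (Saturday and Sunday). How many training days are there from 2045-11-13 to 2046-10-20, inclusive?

97

2045-11-13 is a Monday.
The range spans 342 days (inclusive of both endpoints).
342 = 7 × 48 + 6, so there are 48 full weeks plus 6 extra days.
Each full week contributes 2 weekend days (Sat, Sun): 48 × 2 = 96.
The 6 extra days are Mon, Tue, Wed, Thu, Fri, Sat — 1 of them qualifies.
Total: 96 + 1 = 97.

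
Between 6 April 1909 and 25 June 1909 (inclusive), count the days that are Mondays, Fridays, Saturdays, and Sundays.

45

6 April 1909 is a Tuesday.
From 6 April 1909 to 25 June 1909 is 81 days inclusive.
81 = 7 × 11 + 4, so there are 11 full weeks plus 4 extra days.
Each full week contributes 4 days from the set (Mon, Fri, Sat, Sun): 11 × 4 = 44.
The 4 extra days are Tuesday, Wednesday, Thursday, Friday — 1 of them qualifies.
Total: 44 + 1 = 45.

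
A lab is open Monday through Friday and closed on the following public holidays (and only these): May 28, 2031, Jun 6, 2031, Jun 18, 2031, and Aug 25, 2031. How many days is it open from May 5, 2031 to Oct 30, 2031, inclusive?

May 5, 2031 is a Monday.
That's 179 days from start to end, counting both.
179 = 7 × 25 + 4, so there are 25 full weeks plus 4 extra days.
Each full week contributes 5 weekdays (Mon–Fri): 25 × 5 = 125.
The 4 extra days are Mon, Tue, Wed, Thu — 4 of them qualify.
Total: 125 + 4 = 129.
Holidays: May 28, 2031 (Wed); Jun 6, 2031 (Fri); Jun 18, 2031 (Wed); Aug 25, 2031 (Mon).
All 4 holidays fall on weekdays, so subtract 4.
Business days: 129 − 4 = 125.

125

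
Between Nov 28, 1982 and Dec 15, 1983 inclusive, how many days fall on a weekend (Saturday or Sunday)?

Nov 28, 1982 is a Sunday.
From Nov 28, 1982 to Dec 15, 1983 is 383 days inclusive.
383 = 7 × 54 + 5, so there are 54 full weeks plus 5 extra days.
Each full week contributes 2 weekend days (Sat, Sun): 54 × 2 = 108.
The 5 extra days are Sunday, Monday, Tuesday, Wednesday, Thursday — 1 of them qualifies.
Total: 108 + 1 = 109.

109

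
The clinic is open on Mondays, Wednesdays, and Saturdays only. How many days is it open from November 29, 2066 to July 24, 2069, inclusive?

416

November 29, 2066 is a Monday.
That's 969 days from start to end, counting both.
969 = 7 × 138 + 3, so there are 138 full weeks plus 3 extra days.
Each full week contributes 3 days from the set (Mon, Wed, Sat): 138 × 3 = 414.
The 3 extra days are Monday, Tuesday, Wednesday — 2 of them qualify.
Total: 414 + 2 = 416.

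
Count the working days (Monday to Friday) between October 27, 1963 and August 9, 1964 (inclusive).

October 27, 1963 is a Sunday.
That's 288 days from start to end, counting both.
288 = 7 × 41 + 1, so there are 41 full weeks plus 1 extra day.
Each full week contributes 5 weekdays (Mon–Fri): 41 × 5 = 205.
The 1 extra day is Sun — none qualify.
Total: 205 + 0 = 205.

205 weekdays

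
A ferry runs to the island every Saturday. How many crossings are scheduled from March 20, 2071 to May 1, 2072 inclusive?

59 Saturdays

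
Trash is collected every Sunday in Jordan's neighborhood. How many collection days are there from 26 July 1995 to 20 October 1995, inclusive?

12

26 July 1995 is a Wednesday.
The range spans 87 days (inclusive of both endpoints).
87 = 7 × 12 + 3, so there are 12 full weeks plus 3 extra days.
Each full week contributes one Sunday: 12 so far.
The 3 extra days are Wed, Thu, Fri — none qualify.
Total: 12 + 0 = 12.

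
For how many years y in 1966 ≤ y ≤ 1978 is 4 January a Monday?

Day of week of January 4 in each year:
1966: Tue, 1967: Wed, 1968: Thu, 1969: Sat, 1970: Sun, 1971: Mon ✓, 1972: Tue, 1973: Thu, 1974: Fri, 1975: Sat, 1976: Sun, 1977: Tue, 1978: Wed
Mondays: 1971.

1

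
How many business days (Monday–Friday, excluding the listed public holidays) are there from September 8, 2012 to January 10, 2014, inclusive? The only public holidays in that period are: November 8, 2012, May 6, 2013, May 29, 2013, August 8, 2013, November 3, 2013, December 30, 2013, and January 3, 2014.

September 8, 2012 is a Saturday.
The range spans 490 days (inclusive of both endpoints).
490 = 7 × 70, so the span is exactly 70 full weeks.
Each full week contributes 5 weekdays (Mon–Fri): 70 × 5 = 350.
Total: 350.
Holidays: November 8, 2012 (Thu); May 6, 2013 (Mon); May 29, 2013 (Wed); August 8, 2013 (Thu); November 3, 2013 (Sun); December 30, 2013 (Mon); January 3, 2014 (Fri).
6 of the 7 holidays fall on weekdays; the rest are weekends and were already excluded.
Business days: 350 − 6 = 344.

344 business days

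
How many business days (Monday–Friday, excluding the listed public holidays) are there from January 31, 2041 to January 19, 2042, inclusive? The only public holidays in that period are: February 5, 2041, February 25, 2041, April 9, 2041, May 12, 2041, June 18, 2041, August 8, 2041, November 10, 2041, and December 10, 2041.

246 business days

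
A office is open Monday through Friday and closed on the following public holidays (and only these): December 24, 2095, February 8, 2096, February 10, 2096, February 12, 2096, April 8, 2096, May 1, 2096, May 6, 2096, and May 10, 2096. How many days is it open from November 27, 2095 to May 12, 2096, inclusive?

November 27, 2095 is a Sunday.
That's 168 days from start to end, counting both.
168 = 7 × 24, so the span is exactly 24 full weeks.
Each full week contributes 5 weekdays (Mon–Fri): 24 × 5 = 120.
Holidays: December 24, 2095 (Sat); February 8, 2096 (Wed); February 10, 2096 (Fri); February 12, 2096 (Sun); April 8, 2096 (Sun); May 1, 2096 (Tue); May 6, 2096 (Sun); May 10, 2096 (Thu).
4 of the 8 holidays fall on weekdays; the rest are weekends and were already excluded.
Business days: 120 − 4 = 116.

116 business days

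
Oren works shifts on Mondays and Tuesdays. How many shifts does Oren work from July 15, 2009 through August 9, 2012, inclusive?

320

July 15, 2009 is a Wednesday.
The range spans 1122 days (inclusive of both endpoints).
1122 = 7 × 160 + 2, so there are 160 full weeks plus 2 extra days.
Each full week contributes 2 days from the set (Mon, Tue): 160 × 2 = 320.
The 2 extra days are Wed, Thu — none qualify.
Total: 320 + 0 = 320.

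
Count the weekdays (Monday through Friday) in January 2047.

23

1 January 2047 is a Tuesday.
That's 31 days from start to end, counting both.
31 = 7 × 4 + 3, so there are 4 full weeks plus 3 extra days.
Each full week contributes 5 weekdays (Mon–Fri): 4 × 5 = 20.
The 3 extra days are Tuesday, Wednesday, Thursday — 3 of them qualify.
Total: 20 + 3 = 23.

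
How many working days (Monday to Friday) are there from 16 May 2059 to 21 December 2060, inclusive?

16 May 2059 is a Friday.
The range spans 586 days (inclusive of both endpoints).
586 = 7 × 83 + 5, so there are 83 full weeks plus 5 extra days.
Each full week contributes 5 weekdays (Mon–Fri): 83 × 5 = 415.
The 5 extra days are Friday, Saturday, Sunday, Monday, Tuesday — 3 of them qualify.
Total: 415 + 3 = 418.

418 weekdays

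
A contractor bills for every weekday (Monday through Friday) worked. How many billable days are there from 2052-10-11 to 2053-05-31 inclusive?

2052-10-11 is a Friday.
From 2052-10-11 to 2053-05-31 is 233 days inclusive.
233 = 7 × 33 + 2, so there are 33 full weeks plus 2 extra days.
Each full week contributes 5 weekdays (Mon–Fri): 33 × 5 = 165.
The 2 extra days are Friday, Saturday — 1 of them qualifies.
Total: 165 + 1 = 166.

166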